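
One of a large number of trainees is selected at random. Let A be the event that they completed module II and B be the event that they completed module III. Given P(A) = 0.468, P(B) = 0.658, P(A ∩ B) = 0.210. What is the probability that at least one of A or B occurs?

P(A ∪ B) = 0.468 + 0.658 − 0.210 = 0.916

0.916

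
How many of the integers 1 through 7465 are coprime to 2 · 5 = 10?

2986

Apply inclusion-exclusion:
floor(7465/2) + floor(7465/5) − floor(7465/10) = 3732 + 1493 − 746 = 4479
7465 − 4479 = 2986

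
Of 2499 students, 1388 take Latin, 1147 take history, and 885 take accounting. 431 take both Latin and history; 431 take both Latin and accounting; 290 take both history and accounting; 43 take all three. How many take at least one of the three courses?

Apply inclusion-exclusion:
|at least one| = 1388 + 1147 + 885 − 431 − 431 − 290 + 43 = 2311

2311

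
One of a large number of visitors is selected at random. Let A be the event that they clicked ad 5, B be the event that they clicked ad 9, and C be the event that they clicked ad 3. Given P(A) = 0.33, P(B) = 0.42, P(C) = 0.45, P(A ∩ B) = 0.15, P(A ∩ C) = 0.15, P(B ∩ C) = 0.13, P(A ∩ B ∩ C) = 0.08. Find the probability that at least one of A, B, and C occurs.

0.85

By inclusion–exclusion:
P(A ∪ B ∪ C) = 0.33 + 0.42 + 0.45 − 0.15 − 0.15 − 0.13 + 0.08 = 0.85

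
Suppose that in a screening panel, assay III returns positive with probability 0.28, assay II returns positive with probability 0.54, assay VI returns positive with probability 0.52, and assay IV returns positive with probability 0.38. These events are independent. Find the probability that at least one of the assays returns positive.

0.90143488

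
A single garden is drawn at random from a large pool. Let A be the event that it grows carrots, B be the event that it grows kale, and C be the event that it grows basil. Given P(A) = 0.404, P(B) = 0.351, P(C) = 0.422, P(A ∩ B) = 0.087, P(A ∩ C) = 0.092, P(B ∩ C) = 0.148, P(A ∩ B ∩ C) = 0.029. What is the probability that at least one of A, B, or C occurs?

By inclusion–exclusion:
P(A ∪ B ∪ C) = 0.404 + 0.351 + 0.422 − 0.087 − 0.092 − 0.148 + 0.029 = 0.879

0.879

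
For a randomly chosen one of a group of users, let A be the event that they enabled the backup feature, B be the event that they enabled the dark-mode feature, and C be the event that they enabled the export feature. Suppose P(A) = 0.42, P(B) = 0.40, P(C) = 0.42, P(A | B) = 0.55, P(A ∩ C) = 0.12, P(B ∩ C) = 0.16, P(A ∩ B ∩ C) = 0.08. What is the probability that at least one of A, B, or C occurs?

P(A ∩ B) = P(B)·P(A|B) = 0.40 × 0.55 = 0.22
P(A ∪ B ∪ C) = 0.42 + 0.40 + 0.42 − 0.22 − 0.12 − 0.16 + 0.08 = 0.82

0.82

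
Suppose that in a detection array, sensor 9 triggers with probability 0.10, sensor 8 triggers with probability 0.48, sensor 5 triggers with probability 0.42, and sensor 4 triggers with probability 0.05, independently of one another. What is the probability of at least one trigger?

Independence gives P(none) = ∏(1 − pᵢ).
P(none) = (1 − 0.10) × (1 − 0.48) × (1 − 0.42) × (1 − 0.05) = 0.90 × 0.52 × 0.58 × 0.95 = 0.257868
P(at least one) = 1 − 0.257868 = 0.742132

0.742132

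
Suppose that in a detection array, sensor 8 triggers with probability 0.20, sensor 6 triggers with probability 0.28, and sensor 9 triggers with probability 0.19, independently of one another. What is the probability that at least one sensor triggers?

P(none) = (1 − 0.20) × (1 − 0.28) × (1 − 0.19) = 0.80 × 0.72 × 0.81 = 0.46656
P(at least one) = 1 − 0.46656 = 0.53344

0.53344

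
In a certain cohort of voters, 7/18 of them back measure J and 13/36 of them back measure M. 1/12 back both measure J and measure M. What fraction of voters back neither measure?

By inclusion-exclusion,
P(union) = 7/18 + 13/36 − 1/12 = 2/3
P(none) = 1 − 2/3 = 1/3

1/3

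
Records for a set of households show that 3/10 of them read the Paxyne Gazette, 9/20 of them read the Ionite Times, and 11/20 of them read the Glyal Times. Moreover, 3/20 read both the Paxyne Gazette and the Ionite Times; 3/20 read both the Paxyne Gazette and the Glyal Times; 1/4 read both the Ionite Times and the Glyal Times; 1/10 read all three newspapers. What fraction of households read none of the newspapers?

3/20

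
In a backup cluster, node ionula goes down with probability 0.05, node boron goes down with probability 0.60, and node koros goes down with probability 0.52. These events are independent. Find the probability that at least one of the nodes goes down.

0.8176

P(none) = (1 − 0.05) × (1 − 0.60) × (1 − 0.52) = 0.95 × 0.40 × 0.48 = 0.1824
P(at least one) = 1 − 0.1824 = 0.8176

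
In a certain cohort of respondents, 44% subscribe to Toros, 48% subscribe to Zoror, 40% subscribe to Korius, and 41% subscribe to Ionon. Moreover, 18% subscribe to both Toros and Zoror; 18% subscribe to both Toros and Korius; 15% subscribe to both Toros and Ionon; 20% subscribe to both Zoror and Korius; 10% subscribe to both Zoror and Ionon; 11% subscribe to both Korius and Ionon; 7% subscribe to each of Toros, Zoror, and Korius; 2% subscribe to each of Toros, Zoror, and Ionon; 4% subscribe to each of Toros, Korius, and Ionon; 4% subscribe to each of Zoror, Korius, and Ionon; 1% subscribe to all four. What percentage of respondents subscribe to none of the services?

Apply inclusion-exclusion:
P(≥1) = 44 + 48 + 40 + 41 − 18 − 18 − 15 − 20 − 10 − 11 + 7 + 2 + 4 + 4 − 1 = 97%
P(none) = 100% − 97% = 3%

3%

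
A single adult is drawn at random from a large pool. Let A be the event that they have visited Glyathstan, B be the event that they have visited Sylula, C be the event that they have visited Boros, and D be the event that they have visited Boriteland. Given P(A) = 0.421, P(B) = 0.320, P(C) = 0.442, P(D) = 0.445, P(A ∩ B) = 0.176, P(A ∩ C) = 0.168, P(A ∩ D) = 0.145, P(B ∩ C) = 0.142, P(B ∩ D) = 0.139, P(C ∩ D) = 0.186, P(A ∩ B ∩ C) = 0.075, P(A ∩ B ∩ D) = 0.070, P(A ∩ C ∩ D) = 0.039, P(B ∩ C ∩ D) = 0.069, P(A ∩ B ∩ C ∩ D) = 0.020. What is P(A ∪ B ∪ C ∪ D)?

0.905

P(A ∪ B ∪ C ∪ D) = 0.421 + 0.320 + 0.442 + 0.445 − 0.176 − 0.168 − 0.145 − 0.142 − 0.139 − 0.186 + 0.075 + 0.070 + 0.039 + 0.069 − 0.020 = 0.905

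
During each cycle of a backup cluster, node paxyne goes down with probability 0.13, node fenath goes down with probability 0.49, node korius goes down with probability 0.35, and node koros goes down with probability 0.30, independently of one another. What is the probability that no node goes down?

0.2018835

Independence gives P(none) = ∏(1 − pᵢ).
P(none) = (1 − 0.13) × (1 − 0.49) × (1 − 0.35) × (1 − 0.30) = 0.87 × 0.51 × 0.65 × 0.70 = 0.2018835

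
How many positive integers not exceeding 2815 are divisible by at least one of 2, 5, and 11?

floor(2815/2) + floor(2815/5) + floor(2815/11) − floor(2815/10) − floor(2815/22) − floor(2815/55) + floor(2815/110) = 1407 + 563 + 255 − 281 − 127 − 51 + 25 = 1791

1791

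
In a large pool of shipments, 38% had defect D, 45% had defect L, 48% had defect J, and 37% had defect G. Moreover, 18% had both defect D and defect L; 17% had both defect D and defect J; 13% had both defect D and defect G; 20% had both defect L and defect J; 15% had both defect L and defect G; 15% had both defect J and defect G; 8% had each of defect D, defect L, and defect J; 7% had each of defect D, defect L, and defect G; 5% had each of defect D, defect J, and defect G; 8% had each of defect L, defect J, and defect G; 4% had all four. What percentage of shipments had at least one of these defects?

P(union) = 38 + 45 + 48 + 37 − 18 − 17 − 13 − 20 − 15 − 15 + 8 + 7 + 5 + 8 − 4 = 94%

94%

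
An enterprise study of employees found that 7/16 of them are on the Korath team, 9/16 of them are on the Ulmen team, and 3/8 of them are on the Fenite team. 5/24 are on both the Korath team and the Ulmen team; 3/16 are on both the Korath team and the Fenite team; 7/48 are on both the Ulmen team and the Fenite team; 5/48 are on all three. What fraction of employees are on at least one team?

15/16

Using inclusion–exclusion:
P(≥1) = 7/16 + 9/16 + 3/8 − 5/24 − 3/16 − 7/48 + 5/48 = 15/16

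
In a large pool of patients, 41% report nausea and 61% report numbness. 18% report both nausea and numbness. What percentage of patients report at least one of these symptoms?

84%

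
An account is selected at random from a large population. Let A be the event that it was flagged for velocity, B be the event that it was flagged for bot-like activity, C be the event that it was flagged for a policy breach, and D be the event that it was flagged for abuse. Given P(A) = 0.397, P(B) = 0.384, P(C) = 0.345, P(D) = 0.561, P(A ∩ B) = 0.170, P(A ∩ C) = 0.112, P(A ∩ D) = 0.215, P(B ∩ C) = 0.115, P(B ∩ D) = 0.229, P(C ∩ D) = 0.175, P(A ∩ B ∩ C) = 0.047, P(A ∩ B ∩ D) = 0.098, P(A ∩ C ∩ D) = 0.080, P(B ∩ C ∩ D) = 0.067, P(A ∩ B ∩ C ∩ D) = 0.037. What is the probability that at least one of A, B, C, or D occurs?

0.926

By inclusion-exclusion,
P(A ∪ B ∪ C ∪ D) = 0.397 + 0.384 + 0.345 + 0.561 − 0.170 − 0.112 − 0.215 − 0.115 − 0.229 − 0.175 + 0.047 + 0.098 + 0.080 + 0.067 − 0.037 = 0.926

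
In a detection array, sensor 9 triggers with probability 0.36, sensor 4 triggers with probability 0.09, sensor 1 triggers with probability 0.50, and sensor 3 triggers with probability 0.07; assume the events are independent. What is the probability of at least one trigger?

Independence gives P(none) = ∏(1 − pᵢ).
P(none) = (1 − 0.36) × (1 − 0.09) × (1 − 0.50) × (1 − 0.07) = 0.64 × 0.91 × 0.50 × 0.93 = 0.270816
P(at least one) = 1 − 0.270816 = 0.729184

0.729184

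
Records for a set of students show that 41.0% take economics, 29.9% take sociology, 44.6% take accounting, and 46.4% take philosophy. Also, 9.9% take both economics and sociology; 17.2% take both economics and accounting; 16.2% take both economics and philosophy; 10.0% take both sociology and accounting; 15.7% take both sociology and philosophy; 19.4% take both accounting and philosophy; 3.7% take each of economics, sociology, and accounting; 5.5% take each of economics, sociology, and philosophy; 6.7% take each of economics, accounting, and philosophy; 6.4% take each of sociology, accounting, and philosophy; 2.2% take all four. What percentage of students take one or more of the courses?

93.6%

P(union) = 41.0 + 29.9 + 44.6 + 46.4 − 9.9 − 17.2 − 16.2 − 10.0 − 15.7 − 19.4 + 3.7 + 5.5 + 6.7 + 6.4 − 2.2 = 93.6%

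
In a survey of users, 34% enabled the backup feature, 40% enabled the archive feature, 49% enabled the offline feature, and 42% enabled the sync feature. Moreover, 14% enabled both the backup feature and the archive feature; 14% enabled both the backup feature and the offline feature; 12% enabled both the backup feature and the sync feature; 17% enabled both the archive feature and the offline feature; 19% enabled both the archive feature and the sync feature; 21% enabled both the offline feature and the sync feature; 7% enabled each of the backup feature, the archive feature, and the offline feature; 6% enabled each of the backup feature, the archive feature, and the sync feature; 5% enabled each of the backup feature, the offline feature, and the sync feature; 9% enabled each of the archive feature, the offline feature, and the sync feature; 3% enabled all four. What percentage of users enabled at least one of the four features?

P(union) = 34 + 40 + 49 + 42 − 14 − 14 − 12 − 17 − 19 − 21 + 7 + 6 + 5 + 9 − 3 = 92%

92%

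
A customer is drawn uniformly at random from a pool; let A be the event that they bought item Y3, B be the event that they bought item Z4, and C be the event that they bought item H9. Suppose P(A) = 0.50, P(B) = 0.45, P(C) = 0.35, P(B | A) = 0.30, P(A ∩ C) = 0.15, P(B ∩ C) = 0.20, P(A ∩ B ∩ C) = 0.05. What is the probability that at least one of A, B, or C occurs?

P(A ∩ B) = P(A)·P(B|A) = 0.50 × 0.30 = 0.15
P(A ∪ B ∪ C) = 0.50 + 0.45 + 0.35 − 0.15 − 0.15 − 0.20 + 0.05 = 0.85

0.85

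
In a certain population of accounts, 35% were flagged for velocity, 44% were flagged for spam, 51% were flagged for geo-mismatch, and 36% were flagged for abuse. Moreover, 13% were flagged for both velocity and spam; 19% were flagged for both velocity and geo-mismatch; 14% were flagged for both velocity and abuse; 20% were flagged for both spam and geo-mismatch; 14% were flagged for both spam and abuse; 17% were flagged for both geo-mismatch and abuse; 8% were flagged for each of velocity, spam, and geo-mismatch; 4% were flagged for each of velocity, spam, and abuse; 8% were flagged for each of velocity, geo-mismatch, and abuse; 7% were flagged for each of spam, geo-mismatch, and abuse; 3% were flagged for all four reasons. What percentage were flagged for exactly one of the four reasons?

41%

P(exactly one) = 35 + 44 + 51 + 36 − 2·13 − 2·19 − 2·14 − 2·20 − 2·14 − 2·17 + 3·8 + 3·4 + 3·8 + 3·7 − 4·3 = 41%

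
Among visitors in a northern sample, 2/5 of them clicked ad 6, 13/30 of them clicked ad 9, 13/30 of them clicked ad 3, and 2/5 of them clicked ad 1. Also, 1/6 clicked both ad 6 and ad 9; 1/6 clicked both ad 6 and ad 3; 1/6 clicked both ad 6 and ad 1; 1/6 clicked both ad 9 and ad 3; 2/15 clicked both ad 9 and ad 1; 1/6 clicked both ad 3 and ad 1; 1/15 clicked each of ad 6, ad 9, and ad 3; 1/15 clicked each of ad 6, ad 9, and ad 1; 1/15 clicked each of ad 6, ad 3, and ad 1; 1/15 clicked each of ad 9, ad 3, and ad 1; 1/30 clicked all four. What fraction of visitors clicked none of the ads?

1/15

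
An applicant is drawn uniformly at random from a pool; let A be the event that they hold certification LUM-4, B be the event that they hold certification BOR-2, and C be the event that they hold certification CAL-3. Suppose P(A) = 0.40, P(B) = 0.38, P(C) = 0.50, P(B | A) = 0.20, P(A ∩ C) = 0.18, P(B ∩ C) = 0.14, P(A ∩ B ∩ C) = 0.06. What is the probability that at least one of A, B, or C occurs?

0.94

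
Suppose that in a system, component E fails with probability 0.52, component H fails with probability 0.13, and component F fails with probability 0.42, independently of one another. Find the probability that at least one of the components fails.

0.757792

P(none) = (1 − 0.52) × (1 − 0.13) × (1 − 0.42) = 0.48 × 0.87 × 0.58 = 0.242208
P(at least one) = 1 − 0.242208 = 0.757792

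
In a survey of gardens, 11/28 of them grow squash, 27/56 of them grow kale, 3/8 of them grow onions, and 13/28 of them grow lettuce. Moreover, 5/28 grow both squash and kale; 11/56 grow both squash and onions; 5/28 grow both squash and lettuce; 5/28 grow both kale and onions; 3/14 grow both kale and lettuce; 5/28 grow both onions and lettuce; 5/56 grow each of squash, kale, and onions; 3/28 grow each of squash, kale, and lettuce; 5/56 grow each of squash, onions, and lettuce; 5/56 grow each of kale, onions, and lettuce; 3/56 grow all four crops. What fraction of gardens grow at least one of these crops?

51/56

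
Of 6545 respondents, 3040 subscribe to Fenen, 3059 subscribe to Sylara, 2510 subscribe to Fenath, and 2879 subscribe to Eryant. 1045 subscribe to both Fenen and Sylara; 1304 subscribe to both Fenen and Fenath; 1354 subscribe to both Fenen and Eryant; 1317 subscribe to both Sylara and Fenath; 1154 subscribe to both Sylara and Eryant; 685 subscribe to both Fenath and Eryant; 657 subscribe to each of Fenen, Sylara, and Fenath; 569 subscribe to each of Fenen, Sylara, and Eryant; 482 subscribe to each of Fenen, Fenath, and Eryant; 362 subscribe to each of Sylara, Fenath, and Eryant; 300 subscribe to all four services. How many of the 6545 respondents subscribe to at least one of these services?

6399

|union| = 3040 + 3059 + 2510 + 2879 − 1045 − 1304 − 1354 − 1317 − 1154 − 685 + 657 + 569 + 482 + 362 − 300 = 6399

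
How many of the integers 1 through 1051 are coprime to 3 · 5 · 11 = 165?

By inclusion-exclusion,
350 + 210 + 95 − 70 − 31 − 19 + 6 = 541
1051 − 541 = 510

510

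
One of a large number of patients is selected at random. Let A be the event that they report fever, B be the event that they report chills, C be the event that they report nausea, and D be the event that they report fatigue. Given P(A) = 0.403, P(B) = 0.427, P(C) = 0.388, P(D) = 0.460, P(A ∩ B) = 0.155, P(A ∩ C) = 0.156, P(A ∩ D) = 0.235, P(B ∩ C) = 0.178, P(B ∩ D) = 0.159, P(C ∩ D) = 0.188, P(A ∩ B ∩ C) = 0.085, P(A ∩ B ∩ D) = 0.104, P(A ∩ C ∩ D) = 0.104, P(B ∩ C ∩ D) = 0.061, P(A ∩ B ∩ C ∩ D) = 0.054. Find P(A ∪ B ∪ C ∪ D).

0.907

P(A ∪ B ∪ C ∪ D) = 0.403 + 0.427 + 0.388 + 0.460 − 0.155 − 0.156 − 0.235 − 0.178 − 0.159 − 0.188 + 0.085 + 0.104 + 0.104 + 0.061 − 0.054 = 0.907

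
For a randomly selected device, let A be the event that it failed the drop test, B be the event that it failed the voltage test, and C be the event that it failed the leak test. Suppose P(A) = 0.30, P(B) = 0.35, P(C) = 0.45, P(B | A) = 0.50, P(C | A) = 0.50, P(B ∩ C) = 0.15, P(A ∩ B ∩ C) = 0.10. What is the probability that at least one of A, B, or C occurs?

P(A ∩ B) = P(A)·P(B|A) = 0.30 × 0.50 = 0.15
P(A ∩ C) = P(A)·P(C|A) = 0.30 × 0.50 = 0.15
By inclusion-exclusion,
P(A ∪ B ∪ C) = 0.30 + 0.35 + 0.45 − 0.15 − 0.15 − 0.15 + 0.10 = 0.75

0.75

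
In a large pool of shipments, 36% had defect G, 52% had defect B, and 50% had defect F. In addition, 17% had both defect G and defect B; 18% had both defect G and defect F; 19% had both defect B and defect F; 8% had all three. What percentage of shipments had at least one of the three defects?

Using inclusion–exclusion:
P(≥1) = 36 + 52 + 50 − 17 − 18 − 19 + 8 = 92%

92%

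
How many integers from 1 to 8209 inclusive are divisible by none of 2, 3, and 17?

Inclusion–exclusion gives
⌊8209/2⌋ + ⌊8209/3⌋ + ⌊8209/17⌋ − ⌊8209/6⌋ − ⌊8209/34⌋ − ⌊8209/51⌋ + ⌊8209/102⌋ = 4104 + 2736 + 482 − 1368 − 241 − 160 + 80 = 5633
8209 − 5633 = 2576

2576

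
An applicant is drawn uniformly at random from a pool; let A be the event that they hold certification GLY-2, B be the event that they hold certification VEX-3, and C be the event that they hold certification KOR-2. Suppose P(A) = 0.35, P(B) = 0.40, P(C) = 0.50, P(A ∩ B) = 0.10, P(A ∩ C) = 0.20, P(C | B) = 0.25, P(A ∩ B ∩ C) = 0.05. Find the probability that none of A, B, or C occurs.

0.10

P(B ∩ C) = P(B)·P(C|B) = 0.40 × 0.25 = 0.10
P(A ∪ B ∪ C) = 0.35 + 0.40 + 0.50 − 0.10 − 0.20 − 0.10 + 0.05 = 0.90
P(none) = 1 − 0.90 = 0.10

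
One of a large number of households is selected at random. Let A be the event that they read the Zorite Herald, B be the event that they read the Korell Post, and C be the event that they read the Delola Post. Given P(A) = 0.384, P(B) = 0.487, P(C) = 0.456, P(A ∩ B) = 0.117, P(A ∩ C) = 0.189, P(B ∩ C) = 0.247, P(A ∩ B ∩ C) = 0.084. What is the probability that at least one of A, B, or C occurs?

0.858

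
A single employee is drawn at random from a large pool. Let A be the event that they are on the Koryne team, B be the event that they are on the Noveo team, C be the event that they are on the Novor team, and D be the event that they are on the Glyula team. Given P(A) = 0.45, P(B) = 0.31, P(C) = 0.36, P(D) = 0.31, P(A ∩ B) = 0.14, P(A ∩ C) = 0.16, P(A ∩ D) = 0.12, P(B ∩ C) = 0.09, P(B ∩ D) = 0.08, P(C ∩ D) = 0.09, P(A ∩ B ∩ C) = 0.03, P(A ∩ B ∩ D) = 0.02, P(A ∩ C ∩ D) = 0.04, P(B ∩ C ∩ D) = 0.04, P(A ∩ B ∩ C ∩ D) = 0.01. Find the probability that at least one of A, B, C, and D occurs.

0.87

Using inclusion–exclusion:
P(A ∪ B ∪ C ∪ D) = 0.45 + 0.31 + 0.36 + 0.31 − 0.14 − 0.16 − 0.12 − 0.09 − 0.08 − 0.09 + 0.03 + 0.02 + 0.04 + 0.04 − 0.01 = 0.87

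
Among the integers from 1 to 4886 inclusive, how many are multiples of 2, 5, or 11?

3110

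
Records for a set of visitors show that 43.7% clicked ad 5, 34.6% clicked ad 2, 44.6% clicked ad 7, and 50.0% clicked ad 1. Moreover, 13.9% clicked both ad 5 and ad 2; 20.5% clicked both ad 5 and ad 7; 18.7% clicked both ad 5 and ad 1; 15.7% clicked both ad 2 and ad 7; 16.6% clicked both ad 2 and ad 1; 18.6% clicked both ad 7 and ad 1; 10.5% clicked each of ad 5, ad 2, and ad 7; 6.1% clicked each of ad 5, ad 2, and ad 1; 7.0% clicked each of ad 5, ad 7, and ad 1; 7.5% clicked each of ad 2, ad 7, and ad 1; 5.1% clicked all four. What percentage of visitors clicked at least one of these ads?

94.9%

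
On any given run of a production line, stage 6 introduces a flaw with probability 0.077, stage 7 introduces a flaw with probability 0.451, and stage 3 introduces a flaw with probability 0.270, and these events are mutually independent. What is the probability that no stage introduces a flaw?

P(none) = (1 − 0.077) × (1 − 0.451) × (1 − 0.270) = 0.923 × 0.549 × 0.730 = 0.36991071

0.36991071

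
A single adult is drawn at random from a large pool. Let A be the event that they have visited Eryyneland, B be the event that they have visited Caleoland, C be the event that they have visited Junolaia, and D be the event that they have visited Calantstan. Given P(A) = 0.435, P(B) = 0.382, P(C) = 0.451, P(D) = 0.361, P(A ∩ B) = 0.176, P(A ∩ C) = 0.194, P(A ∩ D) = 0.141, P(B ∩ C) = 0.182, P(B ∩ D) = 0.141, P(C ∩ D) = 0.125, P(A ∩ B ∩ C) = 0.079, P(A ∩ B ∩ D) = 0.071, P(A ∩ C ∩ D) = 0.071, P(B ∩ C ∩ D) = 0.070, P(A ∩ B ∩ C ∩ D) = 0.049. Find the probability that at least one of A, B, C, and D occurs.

0.912

By inclusion–exclusion:
P(A ∪ B ∪ C ∪ D) = 0.435 + 0.382 + 0.451 + 0.361 − 0.176 − 0.194 − 0.141 − 0.182 − 0.141 − 0.125 + 0.079 + 0.071 + 0.071 + 0.070 − 0.049 = 0.912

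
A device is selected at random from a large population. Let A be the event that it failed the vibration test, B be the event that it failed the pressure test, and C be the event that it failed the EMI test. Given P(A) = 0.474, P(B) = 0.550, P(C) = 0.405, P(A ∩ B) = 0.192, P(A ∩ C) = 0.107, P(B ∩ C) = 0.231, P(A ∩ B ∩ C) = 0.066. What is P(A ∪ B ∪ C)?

P(A ∪ B ∪ C) = 0.474 + 0.550 + 0.405 − 0.192 − 0.107 − 0.231 + 0.066 = 0.965

0.965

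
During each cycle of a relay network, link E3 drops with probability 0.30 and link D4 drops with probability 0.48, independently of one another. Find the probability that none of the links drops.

0.364

Since the events are independent, P(none) is the product of the individual non-occurrence probabilities.
P(none) = (1 − 0.30) × (1 − 0.48) = 0.70 × 0.52 = 0.364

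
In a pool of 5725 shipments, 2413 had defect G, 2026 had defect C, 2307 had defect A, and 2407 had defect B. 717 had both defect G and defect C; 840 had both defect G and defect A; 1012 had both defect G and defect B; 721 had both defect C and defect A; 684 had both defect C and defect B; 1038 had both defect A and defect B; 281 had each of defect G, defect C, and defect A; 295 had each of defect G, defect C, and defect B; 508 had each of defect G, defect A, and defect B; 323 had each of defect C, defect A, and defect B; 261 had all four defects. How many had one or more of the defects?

|union| = 2413 + 2026 + 2307 + 2407 − 717 − 840 − 1012 − 721 − 684 − 1038 + 281 + 295 + 508 + 323 − 261 = 5287

5287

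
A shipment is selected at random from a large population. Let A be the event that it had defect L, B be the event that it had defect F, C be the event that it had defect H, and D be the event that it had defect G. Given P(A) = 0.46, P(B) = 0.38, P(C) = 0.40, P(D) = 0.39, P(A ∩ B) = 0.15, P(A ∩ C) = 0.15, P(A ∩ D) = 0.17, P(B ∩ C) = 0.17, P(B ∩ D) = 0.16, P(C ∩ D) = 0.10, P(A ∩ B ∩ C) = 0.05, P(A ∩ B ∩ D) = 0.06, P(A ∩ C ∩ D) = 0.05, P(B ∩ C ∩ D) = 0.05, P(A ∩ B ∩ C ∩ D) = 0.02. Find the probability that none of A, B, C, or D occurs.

Inclusion–exclusion gives
P(A ∪ B ∪ C ∪ D) = 0.46 + 0.38 + 0.40 + 0.39 − 0.15 − 0.15 − 0.17 − 0.17 − 0.16 − 0.10 + 0.05 + 0.06 + 0.05 + 0.05 − 0.02 = 0.92
P(none) = 1 − 0.92 = 0.08

0.08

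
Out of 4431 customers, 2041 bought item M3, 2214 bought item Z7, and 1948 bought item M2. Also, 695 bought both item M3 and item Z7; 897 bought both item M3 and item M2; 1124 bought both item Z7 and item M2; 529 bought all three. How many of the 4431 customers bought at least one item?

4016

N(≥1) = 2041 + 2214 + 1948 − 695 − 897 − 1124 + 529 = 4016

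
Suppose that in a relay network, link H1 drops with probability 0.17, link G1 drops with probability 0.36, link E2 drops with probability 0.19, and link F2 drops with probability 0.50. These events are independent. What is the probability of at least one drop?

P(none) = (1 − 0.17) × (1 − 0.36) × (1 − 0.19) × (1 − 0.50) = 0.83 × 0.64 × 0.81 × 0.50 = 0.215136
P(at least one) = 1 − 0.215136 = 0.784864

0.784864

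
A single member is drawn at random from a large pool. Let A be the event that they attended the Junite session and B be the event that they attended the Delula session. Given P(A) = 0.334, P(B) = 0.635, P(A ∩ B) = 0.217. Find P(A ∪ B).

Using inclusion–exclusion:
P(A ∪ B) = 0.334 + 0.635 − 0.217 = 0.752

0.752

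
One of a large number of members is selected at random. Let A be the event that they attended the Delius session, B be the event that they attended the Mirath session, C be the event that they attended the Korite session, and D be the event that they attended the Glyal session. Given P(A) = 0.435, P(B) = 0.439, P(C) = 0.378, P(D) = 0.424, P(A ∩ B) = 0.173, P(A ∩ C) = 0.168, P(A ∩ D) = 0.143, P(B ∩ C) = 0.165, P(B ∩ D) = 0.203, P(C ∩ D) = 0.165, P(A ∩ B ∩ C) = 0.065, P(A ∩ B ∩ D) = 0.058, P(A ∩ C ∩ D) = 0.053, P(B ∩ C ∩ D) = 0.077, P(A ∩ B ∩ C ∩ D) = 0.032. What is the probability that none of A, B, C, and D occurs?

By inclusion–exclusion:
P(A ∪ B ∪ C ∪ D) = 0.435 + 0.439 + 0.378 + 0.424 − 0.173 − 0.168 − 0.143 − 0.165 − 0.203 − 0.165 + 0.065 + 0.058 + 0.053 + 0.077 − 0.032 = 0.880
P(none) = 1 − 0.880 = 0.120

0.120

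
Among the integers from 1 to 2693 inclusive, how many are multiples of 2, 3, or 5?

1974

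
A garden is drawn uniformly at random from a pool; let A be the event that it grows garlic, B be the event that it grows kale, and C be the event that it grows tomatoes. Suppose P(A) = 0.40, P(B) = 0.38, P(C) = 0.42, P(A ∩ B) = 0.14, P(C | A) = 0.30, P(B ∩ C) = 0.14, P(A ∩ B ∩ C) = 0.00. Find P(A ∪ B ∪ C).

P(A ∩ C) = P(A)·P(C|A) = 0.40 × 0.30 = 0.12
P(A ∪ B ∪ C) = 0.40 + 0.38 + 0.42 − 0.14 − 0.12 − 0.14 + 0.00 = 0.80

0.80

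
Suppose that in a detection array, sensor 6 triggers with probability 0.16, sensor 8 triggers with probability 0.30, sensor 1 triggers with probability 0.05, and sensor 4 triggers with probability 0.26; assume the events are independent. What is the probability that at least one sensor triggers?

P(none) = (1 − 0.16) × (1 − 0.30) × (1 − 0.05) × (1 − 0.26) = 0.84 × 0.70 × 0.95 × 0.74 = 0.413364
P(at least one) = 1 − 0.413364 = 0.586636

0.586636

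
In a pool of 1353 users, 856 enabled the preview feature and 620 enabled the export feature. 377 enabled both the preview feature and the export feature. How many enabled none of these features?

254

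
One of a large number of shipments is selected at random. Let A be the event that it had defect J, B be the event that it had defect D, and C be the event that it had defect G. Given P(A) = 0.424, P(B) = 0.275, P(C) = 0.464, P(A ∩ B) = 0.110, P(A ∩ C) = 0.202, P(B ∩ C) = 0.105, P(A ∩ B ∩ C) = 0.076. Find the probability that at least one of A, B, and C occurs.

Using inclusion–exclusion:
P(A ∪ B ∪ C) = 0.424 + 0.275 + 0.464 − 0.110 − 0.202 − 0.105 + 0.076 = 0.822

0.822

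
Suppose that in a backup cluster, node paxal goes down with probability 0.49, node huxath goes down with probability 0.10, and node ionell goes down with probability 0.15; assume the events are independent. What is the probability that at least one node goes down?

0.60985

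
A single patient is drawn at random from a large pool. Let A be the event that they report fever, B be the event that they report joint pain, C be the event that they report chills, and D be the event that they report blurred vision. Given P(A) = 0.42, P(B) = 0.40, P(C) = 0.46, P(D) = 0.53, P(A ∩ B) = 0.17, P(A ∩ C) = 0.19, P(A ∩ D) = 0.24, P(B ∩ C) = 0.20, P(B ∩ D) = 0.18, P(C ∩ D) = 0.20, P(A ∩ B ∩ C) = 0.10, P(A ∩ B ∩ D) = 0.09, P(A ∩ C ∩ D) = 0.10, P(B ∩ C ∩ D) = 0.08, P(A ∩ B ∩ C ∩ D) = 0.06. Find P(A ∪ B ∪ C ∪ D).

0.94

Apply inclusion-exclusion:
P(A ∪ B ∪ C ∪ D) = 0.42 + 0.40 + 0.46 + 0.53 − 0.17 − 0.19 − 0.24 − 0.20 − 0.18 − 0.20 + 0.10 + 0.09 + 0.10 + 0.08 − 0.06 = 0.94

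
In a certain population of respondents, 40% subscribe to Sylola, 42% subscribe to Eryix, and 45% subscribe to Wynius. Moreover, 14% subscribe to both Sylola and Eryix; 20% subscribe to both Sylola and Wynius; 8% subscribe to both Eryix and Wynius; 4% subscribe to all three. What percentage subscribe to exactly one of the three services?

Using the inclusion–exclusion count for exactly one event:
P(exactly one) = 40 + 42 + 45 − 2·14 − 2·20 − 2·8 + 3·4 = 55%

55%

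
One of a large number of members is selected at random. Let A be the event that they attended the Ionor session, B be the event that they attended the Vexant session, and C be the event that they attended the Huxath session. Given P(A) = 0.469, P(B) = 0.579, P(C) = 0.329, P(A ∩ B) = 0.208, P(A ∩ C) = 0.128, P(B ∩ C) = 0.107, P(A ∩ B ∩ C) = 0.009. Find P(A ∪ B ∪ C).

Using inclusion–exclusion:
P(A ∪ B ∪ C) = 0.469 + 0.579 + 0.329 − 0.208 − 0.128 − 0.107 + 0.009 = 0.943

0.943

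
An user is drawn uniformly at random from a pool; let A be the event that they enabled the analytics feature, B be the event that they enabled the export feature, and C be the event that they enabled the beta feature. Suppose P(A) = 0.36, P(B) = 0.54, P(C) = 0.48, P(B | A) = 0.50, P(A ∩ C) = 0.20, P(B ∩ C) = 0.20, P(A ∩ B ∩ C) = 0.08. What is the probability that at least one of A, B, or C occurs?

0.88

P(A ∩ B) = P(A)·P(B|A) = 0.36 × 0.50 = 0.18
P(A ∪ B ∪ C) = 0.36 + 0.54 + 0.48 − 0.18 − 0.20 − 0.20 + 0.08 = 0.88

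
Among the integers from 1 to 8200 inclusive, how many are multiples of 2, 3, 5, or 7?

6327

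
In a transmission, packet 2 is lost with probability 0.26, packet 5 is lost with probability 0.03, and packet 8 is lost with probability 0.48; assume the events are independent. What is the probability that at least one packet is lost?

P(none) = (1 − 0.26) × (1 − 0.03) × (1 − 0.48) = 0.74 × 0.97 × 0.52 = 0.373256
P(at least one) = 1 − 0.373256 = 0.626744

0.626744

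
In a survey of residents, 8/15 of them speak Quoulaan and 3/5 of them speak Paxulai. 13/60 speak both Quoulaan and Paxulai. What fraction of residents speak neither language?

Inclusion–exclusion gives
P(≥1) = 8/15 + 3/5 − 13/60 = 11/12
P(none) = 1 − 11/12 = 1/12

1/12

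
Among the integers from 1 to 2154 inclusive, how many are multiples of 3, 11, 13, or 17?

1018

Using inclusion–exclusion:
718 + 195 + 165 + 126 − 65 − 55 − 42 − 15 − 11 − 9 + 5 + 3 + 3 + 0 − 0 = 1018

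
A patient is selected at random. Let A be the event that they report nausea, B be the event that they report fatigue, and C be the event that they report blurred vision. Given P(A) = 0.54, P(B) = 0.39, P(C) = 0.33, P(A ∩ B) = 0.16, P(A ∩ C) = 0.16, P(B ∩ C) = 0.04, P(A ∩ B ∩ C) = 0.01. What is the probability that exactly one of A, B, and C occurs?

By inclusion–exclusion (exactly-one form):
P(exactly one) = 0.54 + 0.39 + 0.33 − 2·0.16 − 2·0.16 − 2·0.04 + 3·0.01 = 0.57

0.57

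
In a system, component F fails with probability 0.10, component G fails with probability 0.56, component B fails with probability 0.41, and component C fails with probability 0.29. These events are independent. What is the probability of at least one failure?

P(none) = (1 − 0.10) × (1 − 0.56) × (1 − 0.41) × (1 − 0.29) = 0.90 × 0.44 × 0.59 × 0.71 = 0.1658844
P(at least one) = 1 − 0.1658844 = 0.8341156

0.8341156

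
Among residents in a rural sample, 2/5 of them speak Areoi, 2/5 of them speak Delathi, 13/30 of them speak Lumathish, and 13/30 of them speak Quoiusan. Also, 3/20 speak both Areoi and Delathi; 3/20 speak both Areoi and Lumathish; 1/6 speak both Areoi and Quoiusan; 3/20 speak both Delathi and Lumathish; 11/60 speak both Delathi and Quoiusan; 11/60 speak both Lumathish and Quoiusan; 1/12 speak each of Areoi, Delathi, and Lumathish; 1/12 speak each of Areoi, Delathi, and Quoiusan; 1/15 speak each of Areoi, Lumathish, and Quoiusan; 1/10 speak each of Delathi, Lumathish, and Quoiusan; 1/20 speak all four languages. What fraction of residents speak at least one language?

Inclusion–exclusion gives
P(≥1) = 2/5 + 2/5 + 13/30 + 13/30 − 3/20 − 3/20 − 1/6 − 3/20 − 11/60 − 11/60 + 1/12 + 1/12 + 1/15 + 1/10 − 1/20 = 29/30

29/30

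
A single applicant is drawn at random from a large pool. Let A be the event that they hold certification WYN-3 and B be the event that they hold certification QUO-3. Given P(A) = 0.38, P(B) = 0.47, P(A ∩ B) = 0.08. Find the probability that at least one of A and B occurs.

P(A ∪ B) = 0.38 + 0.47 − 0.08 = 0.77

0.77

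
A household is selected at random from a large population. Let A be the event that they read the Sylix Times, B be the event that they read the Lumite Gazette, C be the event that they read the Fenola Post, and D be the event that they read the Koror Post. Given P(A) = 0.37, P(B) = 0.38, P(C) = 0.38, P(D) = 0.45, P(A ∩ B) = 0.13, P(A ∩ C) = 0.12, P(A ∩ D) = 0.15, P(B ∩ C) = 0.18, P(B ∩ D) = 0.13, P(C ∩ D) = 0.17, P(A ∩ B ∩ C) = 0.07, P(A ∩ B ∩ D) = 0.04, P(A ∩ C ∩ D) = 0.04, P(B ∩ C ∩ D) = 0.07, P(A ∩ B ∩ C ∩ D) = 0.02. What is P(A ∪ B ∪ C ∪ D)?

0.90

Using inclusion–exclusion:
P(A ∪ B ∪ C ∪ D) = 0.37 + 0.38 + 0.38 + 0.45 − 0.13 − 0.12 − 0.15 − 0.18 − 0.13 − 0.17 + 0.07 + 0.04 + 0.04 + 0.07 − 0.02 = 0.90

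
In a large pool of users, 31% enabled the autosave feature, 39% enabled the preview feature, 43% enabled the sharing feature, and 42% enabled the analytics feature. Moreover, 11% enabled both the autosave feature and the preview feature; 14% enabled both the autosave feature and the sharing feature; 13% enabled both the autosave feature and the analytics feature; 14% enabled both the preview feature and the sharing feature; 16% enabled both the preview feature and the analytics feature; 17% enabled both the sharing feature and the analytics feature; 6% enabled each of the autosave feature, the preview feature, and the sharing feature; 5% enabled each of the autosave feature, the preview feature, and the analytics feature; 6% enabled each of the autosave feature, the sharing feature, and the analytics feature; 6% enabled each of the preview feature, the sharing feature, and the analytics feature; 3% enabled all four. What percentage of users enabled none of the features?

10%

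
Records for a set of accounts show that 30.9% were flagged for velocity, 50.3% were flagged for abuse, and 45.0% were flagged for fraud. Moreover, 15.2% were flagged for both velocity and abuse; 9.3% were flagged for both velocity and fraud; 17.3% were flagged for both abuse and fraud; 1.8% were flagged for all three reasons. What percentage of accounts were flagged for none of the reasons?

13.8%

P(union) = 30.9 + 50.3 + 45.0 − 15.2 − 9.3 − 17.3 + 1.8 = 86.2%
P(none) = 100% − 86.2% = 13.8%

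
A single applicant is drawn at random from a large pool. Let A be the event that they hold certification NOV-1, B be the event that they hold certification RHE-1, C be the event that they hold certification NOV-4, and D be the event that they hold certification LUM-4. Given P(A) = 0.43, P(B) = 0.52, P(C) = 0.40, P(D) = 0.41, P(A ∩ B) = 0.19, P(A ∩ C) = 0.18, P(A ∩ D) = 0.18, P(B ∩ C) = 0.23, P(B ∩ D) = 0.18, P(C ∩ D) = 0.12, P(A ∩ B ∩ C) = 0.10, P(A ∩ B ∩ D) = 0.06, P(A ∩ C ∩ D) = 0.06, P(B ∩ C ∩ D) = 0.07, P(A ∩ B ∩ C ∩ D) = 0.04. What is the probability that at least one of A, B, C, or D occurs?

0.93

P(A ∪ B ∪ C ∪ D) = 0.43 + 0.52 + 0.40 + 0.41 − 0.19 − 0.18 − 0.18 − 0.23 − 0.18 − 0.12 + 0.10 + 0.06 + 0.06 + 0.07 − 0.04 = 0.93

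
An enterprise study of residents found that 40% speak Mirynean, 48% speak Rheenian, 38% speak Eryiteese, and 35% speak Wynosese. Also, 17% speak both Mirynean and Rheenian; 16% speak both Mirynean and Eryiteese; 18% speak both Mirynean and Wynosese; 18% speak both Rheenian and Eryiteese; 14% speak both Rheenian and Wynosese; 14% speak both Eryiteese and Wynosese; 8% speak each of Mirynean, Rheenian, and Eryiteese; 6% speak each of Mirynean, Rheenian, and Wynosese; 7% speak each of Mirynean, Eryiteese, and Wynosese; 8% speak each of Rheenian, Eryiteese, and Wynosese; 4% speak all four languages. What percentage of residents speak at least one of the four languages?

89%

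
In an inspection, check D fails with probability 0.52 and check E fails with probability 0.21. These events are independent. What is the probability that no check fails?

0.3792

Since the events are independent, P(none) is the product of the individual non-occurrence probabilities.
P(none) = (1 − 0.52) × (1 − 0.21) = 0.48 × 0.79 = 0.3792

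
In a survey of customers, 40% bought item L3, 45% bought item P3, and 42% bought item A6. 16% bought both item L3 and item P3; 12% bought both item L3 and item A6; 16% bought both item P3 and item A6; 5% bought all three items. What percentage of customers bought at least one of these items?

88%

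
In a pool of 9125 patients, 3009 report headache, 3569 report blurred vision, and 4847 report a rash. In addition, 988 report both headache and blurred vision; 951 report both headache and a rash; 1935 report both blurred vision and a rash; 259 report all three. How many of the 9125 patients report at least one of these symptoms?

|union| = 3009 + 3569 + 4847 − 988 − 951 − 1935 + 259 = 7810

7810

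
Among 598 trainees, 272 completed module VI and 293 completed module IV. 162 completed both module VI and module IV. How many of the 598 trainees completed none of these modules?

195

|at least one| = 272 + 293 − 162 = 403
None: 598 − 403 = 195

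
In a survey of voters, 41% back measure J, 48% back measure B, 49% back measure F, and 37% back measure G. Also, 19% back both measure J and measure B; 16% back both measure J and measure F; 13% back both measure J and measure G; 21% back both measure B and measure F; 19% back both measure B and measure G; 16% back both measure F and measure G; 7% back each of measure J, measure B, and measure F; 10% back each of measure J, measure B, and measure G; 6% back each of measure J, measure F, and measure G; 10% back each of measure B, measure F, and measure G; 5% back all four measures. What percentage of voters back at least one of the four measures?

99%

P(union) = 41 + 48 + 49 + 37 − 19 − 16 − 13 − 21 − 19 − 16 + 7 + 10 + 6 + 10 − 5 = 99%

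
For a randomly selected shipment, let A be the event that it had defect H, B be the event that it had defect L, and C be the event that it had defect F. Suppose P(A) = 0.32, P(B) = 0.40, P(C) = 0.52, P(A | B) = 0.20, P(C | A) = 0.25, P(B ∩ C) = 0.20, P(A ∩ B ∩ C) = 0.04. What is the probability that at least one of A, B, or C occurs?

0.92

P(A ∩ B) = P(B)·P(A|B) = 0.40 × 0.20 = 0.08
P(A ∩ C) = P(A)·P(C|A) = 0.32 × 0.25 = 0.08
Apply inclusion-exclusion:
P(A ∪ B ∪ C) = 0.32 + 0.40 + 0.52 − 0.08 − 0.08 − 0.20 + 0.04 = 0.92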